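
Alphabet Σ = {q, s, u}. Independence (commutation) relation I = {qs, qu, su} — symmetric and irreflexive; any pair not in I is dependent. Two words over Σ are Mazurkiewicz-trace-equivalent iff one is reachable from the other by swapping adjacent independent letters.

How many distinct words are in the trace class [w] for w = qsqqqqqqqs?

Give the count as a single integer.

0(q) covers ∅
1(s) covers ∅
2(q) covers 0:q
3(q) covers 2:q
4(q) covers 3:q
5(q) covers 4:q
6(q) covers 5:q
7(q) covers 6:q
8(q) covers 7:q
9(s) covers 1:s
floor of heap: 0:q, 1:s
completions by unplaced set U, small U first (add the entries for U minus each lowest piece of U):
  |U|=1: {8}:1  {9}:1
  |U|=2: {1,9}:1  {7,8}:1  {8,9}:2
  |U|=3: {1,8,9}:3  {6,7,8}:1  {7,8,9}:3
  |U|=4: {1,7,8,9}:6  {5,6,7,8}:1  {6,7,8,9}:4
  |U|=5: {1,6,7,8,9}:10  {4,5,6,7,8}:1  {5,6,7,8,9}:5
  |U|=6: {1,5,6,7,8,9}:15  {3,4,5,6,7,8}:1  {4,5,6,7,8,9}:6
  |U|=7: {1,4,5,6,7,8,9}:21  {2,3,4,5,6,7,8}:1  {3,4,5,6,7,8,9}:7
  |U|=8: {0,2,3,4,5,6,7,8}:1  {1,3,4,5,6,7,8,9}:28  {2,3,4,5,6,7,8,9}:8
  start at 0(q): 36
  start at 1(s): 9
sum over floor = 45

45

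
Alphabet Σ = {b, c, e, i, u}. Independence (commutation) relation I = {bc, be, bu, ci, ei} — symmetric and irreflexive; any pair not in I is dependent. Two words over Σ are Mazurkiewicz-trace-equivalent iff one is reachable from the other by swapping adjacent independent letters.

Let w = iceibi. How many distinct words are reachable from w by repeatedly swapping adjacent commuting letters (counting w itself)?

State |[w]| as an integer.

#0=i has no predecessor
#1=c has no predecessor
#2=e depends on [1:c]
#3=i depends on [0:i]
#4=b depends on [3:i]
#5=i depends on [4:b]
sources: [0:i, 1:c]
N(rest) = Σ N(rest − s) over sources s of rest; N(one piece) = 1:
  size 1 → [2]=1  [5]=1
  size 2 → [1,2]=1  [2,5]=2  [4,5]=1
  size 3 → [1,2,5]=3  [2,4,5]=3  [3,4,5]=1
  size 4 → [0,3,4,5]=1  [1,2,4,5]=6  [2,3,4,5]=4
  first=0(i) contributes 10
  first=1(c) contributes 5
|[w]| = 15

15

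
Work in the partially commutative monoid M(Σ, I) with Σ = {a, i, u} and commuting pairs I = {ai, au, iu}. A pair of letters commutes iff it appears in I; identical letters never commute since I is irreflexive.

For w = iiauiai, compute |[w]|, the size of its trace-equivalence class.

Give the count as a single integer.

105

piece 0:i — minimal
piece 1:i rests on {0:i}
piece 2:a — minimal
piece 3:u — minimal
piece 4:i rests on {1:i}
piece 5:a rests on {2:a}
piece 6:i rests on {4:i}
minimal pieces: {0:i, 2:a, 3:u}
ways to finish when only these pieces remain (= sum over removing one remaining piece with nothing left below it):
  1 left: {3}→1  {5}→1  {6}→1
  2 left: {2,5}→1  {3,5}→2  {3,6}→2  {4,6}→1  {5,6}→2
  3 left: {1,4,6}→1  {2,3,5}→3  {2,5,6}→3  {3,4,6}→3  {3,5,6}→6  {4,5,6}→3
  4 left: {0,1,4,6}→1  {1,3,4,6}→4  {1,4,5,6}→4  {2,3,5,6}→12  {2,4,5,6}→6  {3,4,5,6}→12
  5 left: {0,1,3,4,6}→5  {0,1,4,5,6}→5  {1,2,4,5,6}→10  {1,3,4,5,6}→20  {2,3,4,5,6}→30
  placing 0:i first → 60 extensions
  placing 2:a first → 30 extensions
  placing 3:u first → 15 extensions
total linear extensions = 105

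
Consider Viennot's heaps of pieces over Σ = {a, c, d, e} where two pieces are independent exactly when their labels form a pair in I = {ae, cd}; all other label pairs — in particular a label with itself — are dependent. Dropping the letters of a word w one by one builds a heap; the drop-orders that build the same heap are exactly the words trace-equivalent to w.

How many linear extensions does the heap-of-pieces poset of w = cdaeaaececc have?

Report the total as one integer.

20

drop 0:c onto floor
drop 1:d onto floor
drop 2:a onto {0:c, 1:d}
drop 3:e onto {0:c, 1:d}
drop 4:a onto {2:a}
drop 5:a onto {4:a}
drop 6:e onto {3:e}
drop 7:c onto {5:a, 6:e}
drop 8:e onto {7:c}
drop 9:c onto {8:e}
drop 10:c onto {9:c}
ground layer = {0:c, 1:d}
drop-orders for the pieces not yet dropped (sum over which currently-grounded one goes next):
  1 to go: {10} 1
  2 to go: {9,10} 1
  3 to go: {8,9,10} 1
  4 to go: {7,8,9,10} 1
  5 to go: {5,7,8,9,10} 1  {6,7,8,9,10} 1
  6 to go: {3,6,7,8,9,10} 1  {4,5,7,8,9,10} 1  {5,6,7,8,9,10} 2
  7 to go: {2,4,5,7,8,9,10} 1  {3,5,6,7,8,9,10} 3  {4,5,6,7,8,9,10} 3
  8 to go: {2,4,5,6,7,8,9,10} 4  {3,4,5,6,7,8,9,10} 6
  9 to go: {2,3,4,5,6,7,8,9,10} 10
  if 0:c drops first: 10 orders
  if 1:d drops first: 10 orders
heap linearizations: 20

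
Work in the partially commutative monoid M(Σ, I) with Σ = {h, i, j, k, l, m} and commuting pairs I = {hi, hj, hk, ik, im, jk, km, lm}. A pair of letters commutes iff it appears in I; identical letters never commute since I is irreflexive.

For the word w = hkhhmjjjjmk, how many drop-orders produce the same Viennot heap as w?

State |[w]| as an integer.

55

#0=h has no predecessor
#1=k has no predecessor
#2=h depends on [0:h]
#3=h depends on [2:h]
#4=m depends on [3:h]
#5=j depends on [4:m]
#6=j depends on [5:j]
#7=j depends on [6:j]
#8=j depends on [7:j]
#9=m depends on [8:j]
#10=k depends on [1:k]
sources: [0:h, 1:k]
N(rest) = Σ N(rest − s) over sources s of rest; N(one piece) = 1:
  size 1 → [9]=1  [10]=1
  size 2 → [1,10]=1  [8,9]=1  [9,10]=2
  size 3 → [1,9,10]=3  [7,8,9]=1  [8,9,10]=3
  size 4 → [1,8,9,10]=6  [6,7,8,9]=1  [7,8,9,10]=4
  size 5 → [1,7,8,9,10]=10  [5,6,7,8,9]=1  [6,7,8,9,10]=5
  size 6 → [1,6,7,8,9,10]=15  [4,5,6,7,8,9]=1  [5,6,7,8,9,10]=6
  size 7 → [1,5,6,7,8,9,10]=21  [3,4,5,6,7,8,9]=1  [4,5,6,7,8,9,10]=7
  size 8 → [1,4,5,6,7,8,9,10]=28  [2,3,4,5,6,7,8,9]=1  [3,4,5,6,7,8,9,10]=8
  size 9 → [0,2,3,4,5,6,7,8,9]=1  [1,3,4,5,6,7,8,9,10]=36  [2,3,4,5,6,7,8,9,10]=9
  first=0(h) contributes 45
  first=1(k) contributes 10
|[w]| = 55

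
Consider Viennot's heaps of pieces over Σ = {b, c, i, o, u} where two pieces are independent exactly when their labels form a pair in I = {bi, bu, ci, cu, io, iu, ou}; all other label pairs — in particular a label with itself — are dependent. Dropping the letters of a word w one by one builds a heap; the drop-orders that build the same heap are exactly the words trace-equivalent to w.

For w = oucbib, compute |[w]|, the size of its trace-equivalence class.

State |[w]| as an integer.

30

#0=o has no predecessor
#1=u has no predecessor
#2=c depends on [0:o]
#3=b depends on [2:c]
#4=i has no predecessor
#5=b depends on [3:b]
sources: [0:o, 1:u, 4:i]
N(rest) = Σ N(rest − s) over sources s of rest; N(one piece) = 1:
  size 1 → [1]=1  [4]=1  [5]=1
  size 2 → [1,4]=2  [1,5]=2  [3,5]=1  [4,5]=2
  size 3 → [1,3,5]=3  [1,4,5]=6  [2,3,5]=1  [3,4,5]=3
  size 4 → [0,2,3,5]=1  [1,2,3,5]=4  [1,3,4,5]=12  [2,3,4,5]=4
  first=0(o) contributes 20
  first=1(u) contributes 5
  first=4(i) contributes 5
|[w]| = 30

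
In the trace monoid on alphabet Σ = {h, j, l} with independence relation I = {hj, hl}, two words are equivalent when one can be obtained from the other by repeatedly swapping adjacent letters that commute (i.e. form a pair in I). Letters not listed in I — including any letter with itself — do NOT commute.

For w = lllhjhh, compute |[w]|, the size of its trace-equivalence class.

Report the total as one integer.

35

drop 0:l onto floor
drop 1:l onto {0:l}
drop 2:l onto {1:l}
drop 3:h onto floor
drop 4:j onto {2:l}
drop 5:h onto {3:h}
drop 6:h onto {5:h}
ground layer = {0:l, 3:h}
drop-orders for the pieces not yet dropped (sum over which currently-grounded one goes next):
  1 to go: {4} 1  {6} 1
  2 to go: {2,4} 1  {4,6} 2  {5,6} 1
  3 to go: {1,2,4} 1  {2,4,6} 3  {3,5,6} 1  {4,5,6} 3
  4 to go: {0,1,2,4} 1  {1,2,4,6} 4  {2,4,5,6} 6  {3,4,5,6} 4
  5 to go: {0,1,2,4,6} 5  {1,2,4,5,6} 10  {2,3,4,5,6} 10
  if 0:l drops first: 20 orders
  if 3:h drops first: 15 orders
heap linearizations: 35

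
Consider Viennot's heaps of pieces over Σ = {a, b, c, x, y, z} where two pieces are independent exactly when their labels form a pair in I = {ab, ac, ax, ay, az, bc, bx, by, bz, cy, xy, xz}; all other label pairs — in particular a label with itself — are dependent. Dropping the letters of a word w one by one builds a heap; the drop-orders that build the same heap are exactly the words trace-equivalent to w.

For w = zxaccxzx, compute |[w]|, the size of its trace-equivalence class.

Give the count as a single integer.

48

piece 0:z — minimal
piece 1:x — minimal
piece 2:a — minimal
piece 3:c rests on {0:z, 1:x}
piece 4:c rests on {3:c}
piece 5:x rests on {4:c}
piece 6:z rests on {4:c}
piece 7:x rests on {5:x}
minimal pieces: {0:z, 1:x, 2:a}
ways to finish when only these pieces remain (= sum over removing one remaining piece with nothing left below it):
  1 left: {2}→1  {6}→1  {7}→1
  2 left: {2,6}→2  {2,7}→2  {5,7}→1  {6,7}→2
  3 left: {2,5,7}→3  {2,6,7}→6  {5,6,7}→3
  4 left: {2,5,6,7}→12  {4,5,6,7}→3
  5 left: {2,4,5,6,7}→15  {3,4,5,6,7}→3
  6 left: {0,3,4,5,6,7}→3  {1,3,4,5,6,7}→3  {2,3,4,5,6,7}→18
  placing 0:z first → 21 extensions
  placing 1:x first → 21 extensions
  placing 2:a first → 6 extensions
total linear extensions = 48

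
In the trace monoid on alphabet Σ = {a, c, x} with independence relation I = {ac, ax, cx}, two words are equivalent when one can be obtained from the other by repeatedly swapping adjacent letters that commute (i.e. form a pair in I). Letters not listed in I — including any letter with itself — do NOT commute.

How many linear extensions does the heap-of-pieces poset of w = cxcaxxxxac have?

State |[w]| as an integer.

2520

drop 0:c onto floor
drop 1:x onto floor
drop 2:c onto {0:c}
drop 3:a onto floor
drop 4:x onto {1:x}
drop 5:x onto {4:x}
drop 6:x onto {5:x}
drop 7:x onto {6:x}
drop 8:a onto {3:a}
drop 9:c onto {2:c}
ground layer = {0:c, 1:x, 3:a}
drop-orders for the pieces not yet dropped (sum over which currently-grounded one goes next):
  1 to go: {7} 1  {8} 1  {9} 1
  2 to go: {2,9} 1  {3,8} 1  {6,7} 1  {7,8} 2  {7,9} 2  {8,9} 2
  3 to go: {0,2,9} 1  {2,7,9} 3  {2,8,9} 3  {3,7,8} 3  {3,8,9} 3  {5,6,7} 1  {6,7,8} 3  {6,7,9} 3  {7,8,9} 6
  4 to go: {0,2,7,9} 4  {0,2,8,9} 4  {2,3,8,9} 6  {2,6,7,9} 6  {2,7,8,9} 12  {3,6,7,8} 6  {3,7,8,9} 12  {4,5,6,7} 1  {5,6,7,8} 4  {5,6,7,9} 4  {6,7,8,9} 12
  5 to go: {0,2,3,8,9} 10  {0,2,6,7,9} 10  {0,2,7,8,9} 20  {1,4,5,6,7} 1  {2,3,7,8,9} 30  {2,5,6,7,9} 10  {2,6,7,8,9} 30  {3,5,6,7,8} 10  {3,6,7,8,9} 30  {4,5,6,7,8} 5  {4,5,6,7,9} 5  {5,6,7,8,9} 20
  6 to go: {0,2,3,7,8,9} 60  {0,2,5,6,7,9} 20  {0,2,6,7,8,9} 60  {1,4,5,6,7,8} 6  {1,4,5,6,7,9} 6  {2,3,6,7,8,9} 90  {2,4,5,6,7,9} 15  {2,5,6,7,8,9} 60  {3,4,5,6,7,8} 15  {3,5,6,7,8,9} 60  {4,5,6,7,8,9} 30
  7 to go: {0,2,3,6,7,8,9} 210  {0,2,4,5,6,7,9} 35  {0,2,5,6,7,8,9} 140  {1,2,4,5,6,7,9} 21  {1,3,4,5,6,7,8} 21  {1,4,5,6,7,8,9} 42  {2,3,5,6,7,8,9} 210  {2,4,5,6,7,8,9} 105  {3,4,5,6,7,8,9} 105
  8 to go: {0,1,2,4,5,6,7,9} 56  {0,2,3,5,6,7,8,9} 560  {0,2,4,5,6,7,8,9} 280  {1,2,4,5,6,7,8,9} 168  {1,3,4,5,6,7,8,9} 168  {2,3,4,5,6,7,8,9} 420
  if 0:c drops first: 756 orders
  if 1:x drops first: 1260 orders
  if 3:a drops first: 504 orders
heap linearizations: 2520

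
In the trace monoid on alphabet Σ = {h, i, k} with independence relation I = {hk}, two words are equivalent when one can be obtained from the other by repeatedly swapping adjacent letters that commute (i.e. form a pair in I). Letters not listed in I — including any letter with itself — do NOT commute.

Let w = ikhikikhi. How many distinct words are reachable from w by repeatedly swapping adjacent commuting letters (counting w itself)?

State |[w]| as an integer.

drop 0:i onto floor
drop 1:k onto {0:i}
drop 2:h onto {0:i}
drop 3:i onto {1:k, 2:h}
drop 4:k onto {3:i}
drop 5:i onto {4:k}
drop 6:k onto {5:i}
drop 7:h onto {5:i}
drop 8:i onto {6:k, 7:h}
ground layer = {0:i}
drop-orders for the pieces not yet dropped (sum over which currently-grounded one goes next):
  1 to go: {8} 1
  2 to go: {6,8} 1  {7,8} 1
  3 to go: {6,7,8} 2
  4 to go: {5,6,7,8} 2
  5 to go: {4,5,6,7,8} 2
  6 to go: {3,4,5,6,7,8} 2
  7 to go: {1,3,4,5,6,7,8} 2  {2,3,4,5,6,7,8} 2
  if 0:i drops first: 4 orders

4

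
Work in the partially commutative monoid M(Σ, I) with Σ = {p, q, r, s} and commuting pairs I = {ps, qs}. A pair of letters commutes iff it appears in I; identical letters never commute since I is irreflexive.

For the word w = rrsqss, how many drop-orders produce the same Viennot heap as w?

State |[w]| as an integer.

piece 0:r — minimal
piece 1:r rests on {0:r}
piece 2:s rests on {1:r}
piece 3:q rests on {1:r}
piece 4:s rests on {2:s}
piece 5:s rests on {4:s}
minimal pieces: {0:r}
ways to finish when only these pieces remain (= sum over removing one remaining piece with nothing left below it):
  1 left: {3}→1  {5}→1
  2 left: {3,5}→2  {4,5}→1
  3 left: {2,4,5}→1  {3,4,5}→3
  4 left: {2,3,4,5}→4
  placing 0:r first → 4 extensions

4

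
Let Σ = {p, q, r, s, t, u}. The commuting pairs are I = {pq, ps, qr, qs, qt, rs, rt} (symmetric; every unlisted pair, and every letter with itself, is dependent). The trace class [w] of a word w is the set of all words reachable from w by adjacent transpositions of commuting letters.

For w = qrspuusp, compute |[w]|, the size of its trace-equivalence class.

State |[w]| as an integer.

24

drop 0:q onto floor
drop 1:r onto floor
drop 2:s onto floor
drop 3:p onto {1:r}
drop 4:u onto {0:q, 2:s, 3:p}
drop 5:u onto {4:u}
drop 6:s onto {5:u}
drop 7:p onto {5:u}
ground layer = {0:q, 1:r, 2:s}
drop-orders for the pieces not yet dropped (sum over which currently-grounded one goes next):
  1 to go: {6} 1  {7} 1
  2 to go: {6,7} 2
  3 to go: {5,6,7} 2
  4 to go: {4,5,6,7} 2
  5 to go: {0,4,5,6,7} 2  {2,4,5,6,7} 2  {3,4,5,6,7} 2
  6 to go: {0,2,4,5,6,7} 4  {0,3,4,5,6,7} 4  {1,3,4,5,6,7} 2  {2,3,4,5,6,7} 4
  if 0:q drops first: 6 orders
  if 1:r drops first: 12 orders
  if 2:s drops first: 6 orders
heap linearizations: 24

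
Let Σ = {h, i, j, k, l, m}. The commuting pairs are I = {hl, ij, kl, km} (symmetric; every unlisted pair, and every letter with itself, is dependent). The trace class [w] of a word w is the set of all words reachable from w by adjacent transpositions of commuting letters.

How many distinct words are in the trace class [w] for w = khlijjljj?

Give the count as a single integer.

#0=k has no predecessor
#1=h depends on [0:k]
#2=l has no predecessor
#3=i depends on [1:h, 2:l]
#4=j depends on [1:h, 2:l]
#5=j depends on [4:j]
#6=l depends on [3:i, 5:j]
#7=j depends on [6:l]
#8=j depends on [7:j]
sources: [0:k, 2:l]
N(rest) = Σ N(rest − s) over sources s of rest; N(one piece) = 1:
  size 1 → [8]=1
  size 2 → [7,8]=1
  size 3 → [6,7,8]=1
  size 4 → [3,6,7,8]=1  [5,6,7,8]=1
  size 5 → [3,5,6,7,8]=2  [4,5,6,7,8]=1
  size 6 → [3,4,5,6,7,8]=3
  size 7 → [1,3,4,5,6,7,8]=3  [2,3,4,5,6,7,8]=3
  first=0(k) contributes 6
  first=2(l) contributes 3
|[w]| = 9

9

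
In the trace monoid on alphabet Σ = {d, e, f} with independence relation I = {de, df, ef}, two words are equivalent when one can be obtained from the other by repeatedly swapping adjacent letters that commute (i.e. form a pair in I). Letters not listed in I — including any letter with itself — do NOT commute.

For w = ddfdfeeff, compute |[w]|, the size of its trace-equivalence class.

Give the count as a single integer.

1260

piece 0:d — minimal
piece 1:d rests on {0:d}
piece 2:f — minimal
piece 3:d rests on {1:d}
piece 4:f rests on {2:f}
piece 5:e — minimal
piece 6:e rests on {5:e}
piece 7:f rests on {4:f}
piece 8:f rests on {7:f}
minimal pieces: {0:d, 2:f, 5:e}
ways to finish when only these pieces remain (= sum over removing one remaining piece with nothing left below it):
  1 left: {3}→1  {6}→1  {8}→1
  2 left: {1,3}→1  {3,6}→2  {3,8}→2  {5,6}→1  {6,8}→2  {7,8}→1
  3 left: {0,1,3}→1  {1,3,6}→3  {1,3,8}→3  {3,5,6}→3  {3,6,8}→6  {3,7,8}→3  {4,7,8}→1  {5,6,8}→3  {6,7,8}→3
  4 left: {0,1,3,6}→4  {0,1,3,8}→4  {1,3,5,6}→6  {1,3,6,8}→12  {1,3,7,8}→6  {2,4,7,8}→1  {3,4,7,8}→4  {3,5,6,8}→12  {3,6,7,8}→12  {4,6,7,8}→4  {5,6,7,8}→6
  5 left: {0,1,3,5,6}→10  {0,1,3,6,8}→20  {0,1,3,7,8}→10  {1,3,4,7,8}→10  {1,3,5,6,8}→30  {1,3,6,7,8}→30  {2,3,4,7,8}→5  {2,4,6,7,8}→5  {3,4,6,7,8}→20  {3,5,6,7,8}→30  {4,5,6,7,8}→10
  6 left: {0,1,3,4,7,8}→20  {0,1,3,5,6,8}→60  {0,1,3,6,7,8}→60  {1,2,3,4,7,8}→15  {1,3,4,6,7,8}→60  {1,3,5,6,7,8}→90  {2,3,4,6,7,8}→30  {2,4,5,6,7,8}→15  {3,4,5,6,7,8}→60
  7 left: {0,1,2,3,4,7,8}→35  {0,1,3,4,6,7,8}→140  {0,1,3,5,6,7,8}→210  {1,2,3,4,6,7,8}→105  {1,3,4,5,6,7,8}→210  {2,3,4,5,6,7,8}→105
  placing 0:d first → 420 extensions
  placing 2:f first → 560 extensions
  placing 5:e first → 280 extensions
total linear extensions = 1260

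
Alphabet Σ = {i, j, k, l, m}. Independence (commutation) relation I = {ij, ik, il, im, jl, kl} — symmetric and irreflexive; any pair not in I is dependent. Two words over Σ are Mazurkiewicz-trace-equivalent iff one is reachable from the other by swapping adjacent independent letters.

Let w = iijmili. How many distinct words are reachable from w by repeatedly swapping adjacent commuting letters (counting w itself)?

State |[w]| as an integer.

#0=i has no predecessor
#1=i depends on [0:i]
#2=j has no predecessor
#3=m depends on [2:j]
#4=i depends on [1:i]
#5=l depends on [3:m]
#6=i depends on [4:i]
sources: [0:i, 2:j]
N(rest) = Σ N(rest − s) over sources s of rest; N(one piece) = 1:
  size 1 → [5]=1  [6]=1
  size 2 → [3,5]=1  [4,6]=1  [5,6]=2
  size 3 → [1,4,6]=1  [2,3,5]=1  [3,5,6]=3  [4,5,6]=3
  size 4 → [0,1,4,6]=1  [1,4,5,6]=4  [2,3,5,6]=4  [3,4,5,6]=6
  size 5 → [0,1,4,5,6]=5  [1,3,4,5,6]=10  [2,3,4,5,6]=10
  first=0(i) contributes 20
  first=2(j) contributes 15
|[w]| = 35

35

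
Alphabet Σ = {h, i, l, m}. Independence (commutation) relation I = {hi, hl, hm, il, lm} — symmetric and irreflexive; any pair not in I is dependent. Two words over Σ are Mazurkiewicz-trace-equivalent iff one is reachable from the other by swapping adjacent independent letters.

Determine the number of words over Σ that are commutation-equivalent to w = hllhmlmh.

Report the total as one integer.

560

drop 0:h onto floor
drop 1:l onto floor
drop 2:l onto {1:l}
drop 3:h onto {0:h}
drop 4:m onto floor
drop 5:l onto {2:l}
drop 6:m onto {4:m}
drop 7:h onto {3:h}
ground layer = {0:h, 1:l, 4:m}
drop-orders for the pieces not yet dropped (sum over which currently-grounded one goes next):
  1 to go: {5} 1  {6} 1  {7} 1
  2 to go: {2,5} 1  {3,7} 1  {4,6} 1  {5,6} 2  {5,7} 2  {6,7} 2
  3 to go: {0,3,7} 1  {1,2,5} 1  {2,5,6} 3  {2,5,7} 3  {3,5,7} 3  {3,6,7} 3  {4,5,6} 3  {4,6,7} 3  {5,6,7} 6
  4 to go: {0,3,5,7} 4  {0,3,6,7} 4  {1,2,5,6} 4  {1,2,5,7} 4  {2,3,5,7} 6  {2,4,5,6} 6  {2,5,6,7} 12  {3,4,6,7} 6  {3,5,6,7} 12  {4,5,6,7} 12
  5 to go: {0,2,3,5,7} 10  {0,3,4,6,7} 10  {0,3,5,6,7} 20  {1,2,3,5,7} 10  {1,2,4,5,6} 10  {1,2,5,6,7} 20  {2,3,5,6,7} 30  {2,4,5,6,7} 30  {3,4,5,6,7} 30
  6 to go: {0,1,2,3,5,7} 20  {0,2,3,5,6,7} 60  {0,3,4,5,6,7} 60  {1,2,3,5,6,7} 60  {1,2,4,5,6,7} 60  {2,3,4,5,6,7} 90
  if 0:h drops first: 210 orders
  if 1:l drops first: 210 orders
  if 4:m drops first: 140 orders
heap linearizations: 560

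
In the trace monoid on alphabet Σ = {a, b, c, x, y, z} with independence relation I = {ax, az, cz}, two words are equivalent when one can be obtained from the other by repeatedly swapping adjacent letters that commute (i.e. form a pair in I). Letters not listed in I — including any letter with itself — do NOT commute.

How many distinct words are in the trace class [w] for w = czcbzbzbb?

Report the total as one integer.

0(c) covers ∅
1(z) covers ∅
2(c) covers 0:c
3(b) covers 1:z, 2:c
4(z) covers 3:b
5(b) covers 4:z
6(z) covers 5:b
7(b) covers 6:z
8(b) covers 7:b
floor of heap: 0:c, 1:z
completions by unplaced set U, small U first (add the entries for U minus each lowest piece of U):
  |U|=1: {8}:1
  |U|=2: {7,8}:1
  |U|=3: {6,7,8}:1
  |U|=4: {5,6,7,8}:1
  |U|=5: {4,5,6,7,8}:1
  |U|=6: {3,4,5,6,7,8}:1
  |U|=7: {1,3,4,5,6,7,8}:1  {2,3,4,5,6,7,8}:1
  start at 0(c): 2
  start at 1(z): 1
sum over floor = 3

3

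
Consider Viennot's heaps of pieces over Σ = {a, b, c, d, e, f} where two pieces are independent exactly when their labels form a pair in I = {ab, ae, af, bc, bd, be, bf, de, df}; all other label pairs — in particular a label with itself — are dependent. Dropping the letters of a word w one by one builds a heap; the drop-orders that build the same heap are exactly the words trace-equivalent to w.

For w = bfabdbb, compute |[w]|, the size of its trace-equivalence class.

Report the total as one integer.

drop 0:b onto floor
drop 1:f onto floor
drop 2:a onto floor
drop 3:b onto {0:b}
drop 4:d onto {2:a}
drop 5:b onto {3:b}
drop 6:b onto {5:b}
ground layer = {0:b, 1:f, 2:a}
drop-orders for the pieces not yet dropped (sum over which currently-grounded one goes next):
  1 to go: {1} 1  {4} 1  {6} 1
  2 to go: {1,4} 2  {1,6} 2  {2,4} 1  {4,6} 2  {5,6} 1
  3 to go: {1,2,4} 3  {1,4,6} 6  {1,5,6} 3  {2,4,6} 3  {3,5,6} 1  {4,5,6} 3
  4 to go: {0,3,5,6} 1  {1,2,4,6} 12  {1,3,5,6} 4  {1,4,5,6} 12  {2,4,5,6} 6  {3,4,5,6} 4
  5 to go: {0,1,3,5,6} 5  {0,3,4,5,6} 5  {1,2,4,5,6} 30  {1,3,4,5,6} 20  {2,3,4,5,6} 10
  if 0:b drops first: 60 orders
  if 1:f drops first: 15 orders
  if 2:a drops first: 30 orders
heap linearizations: 105

105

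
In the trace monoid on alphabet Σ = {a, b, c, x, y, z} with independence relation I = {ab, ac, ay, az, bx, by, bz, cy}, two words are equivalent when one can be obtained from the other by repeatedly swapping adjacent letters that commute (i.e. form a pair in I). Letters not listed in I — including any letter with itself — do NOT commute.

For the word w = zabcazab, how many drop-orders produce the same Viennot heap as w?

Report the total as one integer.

#0=z has no predecessor
#1=a has no predecessor
#2=b has no predecessor
#3=c depends on [0:z, 2:b]
#4=a depends on [1:a]
#5=z depends on [3:c]
#6=a depends on [4:a]
#7=b depends on [3:c]
sources: [0:z, 1:a, 2:b]
N(rest) = Σ N(rest − s) over sources s of rest; N(one piece) = 1:
  size 1 → [5]=1  [6]=1  [7]=1
  size 2 → [4,6]=1  [5,6]=2  [5,7]=2  [6,7]=2
  size 3 → [1,4,6]=1  [3,5,7]=2  [4,5,6]=3  [4,6,7]=3  [5,6,7]=6
  size 4 → [0,3,5,7]=2  [1,4,5,6]=4  [1,4,6,7]=4  [2,3,5,7]=2  [3,5,6,7]=8  [4,5,6,7]=12
  size 5 → [0,2,3,5,7]=4  [0,3,5,6,7]=10  [1,4,5,6,7]=20  [2,3,5,6,7]=10  [3,4,5,6,7]=20
  size 6 → [0,2,3,5,6,7]=24  [0,3,4,5,6,7]=30  [1,3,4,5,6,7]=40  [2,3,4,5,6,7]=30
  first=0(z) contributes 70
  first=1(a) contributes 84
  first=2(b) contributes 70
|[w]| = 224

224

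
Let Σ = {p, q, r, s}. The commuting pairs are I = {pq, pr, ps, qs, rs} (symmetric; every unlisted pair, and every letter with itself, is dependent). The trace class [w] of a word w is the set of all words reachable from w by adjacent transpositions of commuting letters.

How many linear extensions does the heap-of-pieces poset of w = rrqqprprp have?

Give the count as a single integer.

84

piece 0:r — minimal
piece 1:r rests on {0:r}
piece 2:q rests on {1:r}
piece 3:q rests on {2:q}
piece 4:p — minimal
piece 5:r rests on {3:q}
piece 6:p rests on {4:p}
piece 7:r rests on {5:r}
piece 8:p rests on {6:p}
minimal pieces: {0:r, 4:p}
ways to finish when only these pieces remain (= sum over removing one remaining piece with nothing left below it):
  1 left: {7}→1  {8}→1
  2 left: {5,7}→1  {6,8}→1  {7,8}→2
  3 left: {3,5,7}→1  {4,6,8}→1  {5,7,8}→3  {6,7,8}→3
  4 left: {2,3,5,7}→1  {3,5,7,8}→4  {4,6,7,8}→4  {5,6,7,8}→6
  5 left: {1,2,3,5,7}→1  {2,3,5,7,8}→5  {3,5,6,7,8}→10  {4,5,6,7,8}→10
  6 left: {0,1,2,3,5,7}→1  {1,2,3,5,7,8}→6  {2,3,5,6,7,8}→15  {3,4,5,6,7,8}→20
  7 left: {0,1,2,3,5,7,8}→7  {1,2,3,5,6,7,8}→21  {2,3,4,5,6,7,8}→35
  placing 0:r first → 56 extensions
  placing 4:p first → 28 extensions
total linear extensions = 84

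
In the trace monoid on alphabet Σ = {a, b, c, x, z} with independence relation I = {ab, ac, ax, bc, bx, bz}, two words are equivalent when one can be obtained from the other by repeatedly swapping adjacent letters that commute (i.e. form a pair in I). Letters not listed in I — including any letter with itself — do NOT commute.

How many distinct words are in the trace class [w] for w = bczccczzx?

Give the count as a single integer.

9

piece 0:b — minimal
piece 1:c — minimal
piece 2:z rests on {1:c}
piece 3:c rests on {2:z}
piece 4:c rests on {3:c}
piece 5:c rests on {4:c}
piece 6:z rests on {5:c}
piece 7:z rests on {6:z}
piece 8:x rests on {7:z}
minimal pieces: {0:b, 1:c}
ways to finish when only these pieces remain (= sum over removing one remaining piece with nothing left below it):
  1 left: {0}→1  {8}→1
  2 left: {0,8}→2  {7,8}→1
  3 left: {0,7,8}→3  {6,7,8}→1
  4 left: {0,6,7,8}→4  {5,6,7,8}→1
  5 left: {0,5,6,7,8}→5  {4,5,6,7,8}→1
  6 left: {0,4,5,6,7,8}→6  {3,4,5,6,7,8}→1
  7 left: {0,3,4,5,6,7,8}→7  {2,3,4,5,6,7,8}→1
  placing 0:b first → 1 extensions
  placing 1:c first → 8 extensions
total linear extensions = 9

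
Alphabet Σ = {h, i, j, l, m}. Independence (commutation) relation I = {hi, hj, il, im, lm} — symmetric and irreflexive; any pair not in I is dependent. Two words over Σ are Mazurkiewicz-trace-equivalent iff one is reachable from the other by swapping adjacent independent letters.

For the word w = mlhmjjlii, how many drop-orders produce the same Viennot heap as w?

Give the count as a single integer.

6

drop 0:m onto floor
drop 1:l onto floor
drop 2:h onto {0:m, 1:l}
drop 3:m onto {2:h}
drop 4:j onto {3:m}
drop 5:j onto {4:j}
drop 6:l onto {5:j}
drop 7:i onto {5:j}
drop 8:i onto {7:i}
ground layer = {0:m, 1:l}
drop-orders for the pieces not yet dropped (sum over which currently-grounded one goes next):
  1 to go: {6} 1  {8} 1
  2 to go: {6,8} 2  {7,8} 1
  3 to go: {6,7,8} 3
  4 to go: {5,6,7,8} 3
  5 to go: {4,5,6,7,8} 3
  6 to go: {3,4,5,6,7,8} 3
  7 to go: {2,3,4,5,6,7,8} 3
  if 0:m drops first: 3 orders
  if 1:l drops first: 3 orders
heap linearizations: 6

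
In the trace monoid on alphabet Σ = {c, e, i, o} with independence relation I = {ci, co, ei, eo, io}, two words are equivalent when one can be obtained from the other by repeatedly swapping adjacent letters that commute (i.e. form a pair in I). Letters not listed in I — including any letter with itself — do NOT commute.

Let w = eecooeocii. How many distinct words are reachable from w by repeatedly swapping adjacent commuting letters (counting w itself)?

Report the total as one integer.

0(e) covers ∅
1(e) covers 0:e
2(c) covers 1:e
3(o) covers ∅
4(o) covers 3:o
5(e) covers 2:c
6(o) covers 4:o
7(c) covers 5:e
8(i) covers ∅
9(i) covers 8:i
floor of heap: 0:e, 3:o, 8:i
completions by unplaced set U, small U first (add the entries for U minus each lowest piece of U):
  |U|=1: {6}:1  {7}:1  {9}:1
  |U|=2: {4,6}:1  {5,7}:1  {6,7}:2  {6,9}:2  {7,9}:2  {8,9}:1
  |U|=3: {2,5,7}:1  {3,4,6}:1  {4,6,7}:3  {4,6,9}:3  {5,6,7}:3  {5,7,9}:3  {6,7,9}:6  {6,8,9}:3  {7,8,9}:3
  |U|=4: {1,2,5,7}:1  {2,5,6,7}:4  {2,5,7,9}:4  {3,4,6,7}:4  {3,4,6,9}:4  {4,5,6,7}:6  {4,6,7,9}:12  {4,6,8,9}:6  {5,6,7,9}:12  {5,7,8,9}:6  {6,7,8,9}:12
  |U|=5: {0,1,2,5,7}:1  {1,2,5,6,7}:5  {1,2,5,7,9}:5  {2,4,5,6,7}:10  {2,5,6,7,9}:20  {2,5,7,8,9}:10  {3,4,5,6,7}:10  {3,4,6,7,9}:20  {3,4,6,8,9}:10  {4,5,6,7,9}:30  {4,6,7,8,9}:30  {5,6,7,8,9}:30
  |U|=6: {0,1,2,5,6,7}:6  {0,1,2,5,7,9}:6  {1,2,4,5,6,7}:15  {1,2,5,6,7,9}:30  {1,2,5,7,8,9}:15  {2,3,4,5,6,7}:20  {2,4,5,6,7,9}:60  {2,5,6,7,8,9}:60  {3,4,5,6,7,9}:60  {3,4,6,7,8,9}:60  {4,5,6,7,8,9}:90
  |U|=7: {0,1,2,4,5,6,7}:21  {0,1,2,5,6,7,9}:42  {0,1,2,5,7,8,9}:21  {1,2,3,4,5,6,7}:35  {1,2,4,5,6,7,9}:105  {1,2,5,6,7,8,9}:105  {2,3,4,5,6,7,9}:140  {2,4,5,6,7,8,9}:210  {3,4,5,6,7,8,9}:210
  |U|=8: {0,1,2,3,4,5,6,7}:56  {0,1,2,4,5,6,7,9}:168  {0,1,2,5,6,7,8,9}:168  {1,2,3,4,5,6,7,9}:280  {1,2,4,5,6,7,8,9}:420  {2,3,4,5,6,7,8,9}:560
  start at 0(e): 1260
  start at 3(o): 756
  start at 8(i): 504
sum over floor = 2520

2520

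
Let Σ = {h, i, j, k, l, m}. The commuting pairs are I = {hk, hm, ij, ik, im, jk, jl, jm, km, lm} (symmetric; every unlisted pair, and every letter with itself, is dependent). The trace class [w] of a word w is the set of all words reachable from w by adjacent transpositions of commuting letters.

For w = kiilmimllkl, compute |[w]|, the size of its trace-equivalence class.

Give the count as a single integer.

#0=k has no predecessor
#1=i has no predecessor
#2=i depends on [1:i]
#3=l depends on [0:k, 2:i]
#4=m has no predecessor
#5=i depends on [3:l]
#6=m depends on [4:m]
#7=l depends on [5:i]
#8=l depends on [7:l]
#9=k depends on [8:l]
#10=l depends on [9:k]
sources: [0:k, 1:i, 4:m]
N(rest) = Σ N(rest − s) over sources s of rest; N(one piece) = 1:
  size 1 → [6]=1  [10]=1
  size 2 → [4,6]=1  [6,10]=2  [9,10]=1
  size 3 → [4,6,10]=3  [6,9,10]=3  [8,9,10]=1
  size 4 → [4,6,9,10]=6  [6,8,9,10]=4  [7,8,9,10]=1
  size 5 → [4,6,8,9,10]=10  [5,7,8,9,10]=1  [6,7,8,9,10]=5
  size 6 → [3,5,7,8,9,10]=1  [4,6,7,8,9,10]=15  [5,6,7,8,9,10]=6
  size 7 → [0,3,5,7,8,9,10]=1  [2,3,5,7,8,9,10]=1  [3,5,6,7,8,9,10]=7  [4,5,6,7,8,9,10]=21
  size 8 → [0,2,3,5,7,8,9,10]=2  [0,3,5,6,7,8,9,10]=8  [1,2,3,5,7,8,9,10]=1  [2,3,5,6,7,8,9,10]=8  [3,4,5,6,7,8,9,10]=28
  size 9 → [0,1,2,3,5,7,8,9,10]=3  [0,2,3,5,6,7,8,9,10]=18  [0,3,4,5,6,7,8,9,10]=36  [1,2,3,5,6,7,8,9,10]=9  [2,3,4,5,6,7,8,9,10]=36
  first=0(k) contributes 45
  first=1(i) contributes 90
  first=4(m) contributes 30
|[w]| = 165

165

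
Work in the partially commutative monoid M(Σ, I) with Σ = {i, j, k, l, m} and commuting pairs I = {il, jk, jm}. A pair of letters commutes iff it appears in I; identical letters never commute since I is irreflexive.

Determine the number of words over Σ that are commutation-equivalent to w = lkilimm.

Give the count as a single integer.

3

piece 0:l — minimal
piece 1:k rests on {0:l}
piece 2:i rests on {1:k}
piece 3:l rests on {1:k}
piece 4:i rests on {2:i}
piece 5:m rests on {3:l, 4:i}
piece 6:m rests on {5:m}
minimal pieces: {0:l}
ways to finish when only these pieces remain (= sum over removing one remaining piece with nothing left below it):
  1 left: {6}→1
  2 left: {5,6}→1
  3 left: {3,5,6}→1  {4,5,6}→1
  4 left: {2,4,5,6}→1  {3,4,5,6}→2
  5 left: {2,3,4,5,6}→3
  placing 0:l first → 3 extensions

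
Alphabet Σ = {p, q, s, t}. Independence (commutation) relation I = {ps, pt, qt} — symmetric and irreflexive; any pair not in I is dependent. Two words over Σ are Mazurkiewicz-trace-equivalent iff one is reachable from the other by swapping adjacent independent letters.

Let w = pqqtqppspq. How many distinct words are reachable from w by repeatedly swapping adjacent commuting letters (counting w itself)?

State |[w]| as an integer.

piece 0:p — minimal
piece 1:q rests on {0:p}
piece 2:q rests on {1:q}
piece 3:t — minimal
piece 4:q rests on {2:q}
piece 5:p rests on {4:q}
piece 6:p rests on {5:p}
piece 7:s rests on {3:t, 4:q}
piece 8:p rests on {6:p}
piece 9:q rests on {7:s, 8:p}
minimal pieces: {0:p, 3:t}
ways to finish when only these pieces remain (= sum over removing one remaining piece with nothing left below it):
  1 left: {9}→1
  2 left: {7,9}→1  {8,9}→1
  3 left: {3,7,9}→1  {6,8,9}→1  {7,8,9}→2
  4 left: {3,7,8,9}→3  {5,6,8,9}→1  {6,7,8,9}→3
  5 left: {3,6,7,8,9}→6  {5,6,7,8,9}→4
  6 left: {3,5,6,7,8,9}→10  {4,5,6,7,8,9}→4
  7 left: {2,4,5,6,7,8,9}→4  {3,4,5,6,7,8,9}→14
  8 left: {1,2,4,5,6,7,8,9}→4  {2,3,4,5,6,7,8,9}→18
  placing 0:p first → 22 extensions
  placing 3:t first → 4 extensions
total linear extensions = 26

26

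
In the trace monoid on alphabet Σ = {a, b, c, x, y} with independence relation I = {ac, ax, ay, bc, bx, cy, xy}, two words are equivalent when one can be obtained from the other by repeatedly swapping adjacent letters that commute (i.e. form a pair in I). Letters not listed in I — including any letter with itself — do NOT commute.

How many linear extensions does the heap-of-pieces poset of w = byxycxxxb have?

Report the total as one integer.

drop 0:b onto floor
drop 1:y onto {0:b}
drop 2:x onto floor
drop 3:y onto {1:y}
drop 4:c onto {2:x}
drop 5:x onto {4:c}
drop 6:x onto {5:x}
drop 7:x onto {6:x}
drop 8:b onto {3:y}
ground layer = {0:b, 2:x}
drop-orders for the pieces not yet dropped (sum over which currently-grounded one goes next):
  1 to go: {7} 1  {8} 1
  2 to go: {3,8} 1  {6,7} 1  {7,8} 2
  3 to go: {1,3,8} 1  {3,7,8} 3  {5,6,7} 1  {6,7,8} 3
  4 to go: {0,1,3,8} 1  {1,3,7,8} 4  {3,6,7,8} 6  {4,5,6,7} 1  {5,6,7,8} 4
  5 to go: {0,1,3,7,8} 5  {1,3,6,7,8} 10  {2,4,5,6,7} 1  {3,5,6,7,8} 10  {4,5,6,7,8} 5
  6 to go: {0,1,3,6,7,8} 15  {1,3,5,6,7,8} 20  {2,4,5,6,7,8} 6  {3,4,5,6,7,8} 15
  7 to go: {0,1,3,5,6,7,8} 35  {1,3,4,5,6,7,8} 35  {2,3,4,5,6,7,8} 21
  if 0:b drops first: 56 orders
  if 2:x drops first: 70 orders
heap linearizations: 126

126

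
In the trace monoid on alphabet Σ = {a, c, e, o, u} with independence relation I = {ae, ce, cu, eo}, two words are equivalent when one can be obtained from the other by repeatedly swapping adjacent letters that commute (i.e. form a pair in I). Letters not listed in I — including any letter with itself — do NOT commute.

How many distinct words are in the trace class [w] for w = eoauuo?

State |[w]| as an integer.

drop 0:e onto floor
drop 1:o onto floor
drop 2:a onto {1:o}
drop 3:u onto {0:e, 2:a}
drop 4:u onto {3:u}
drop 5:o onto {4:u}
ground layer = {0:e, 1:o}
drop-orders for the pieces not yet dropped (sum over which currently-grounded one goes next):
  1 to go: {5} 1
  2 to go: {4,5} 1
  3 to go: {3,4,5} 1
  4 to go: {0,3,4,5} 1  {2,3,4,5} 1
  if 0:e drops first: 1 orders
  if 1:o drops first: 2 orders
heap linearizations: 3

3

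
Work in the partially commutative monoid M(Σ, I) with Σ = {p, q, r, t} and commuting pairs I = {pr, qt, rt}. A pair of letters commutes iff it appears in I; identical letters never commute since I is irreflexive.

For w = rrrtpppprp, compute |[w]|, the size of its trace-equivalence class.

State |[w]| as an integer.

#0=r has no predecessor
#1=r depends on [0:r]
#2=r depends on [1:r]
#3=t has no predecessor
#4=p depends on [3:t]
#5=p depends on [4:p]
#6=p depends on [5:p]
#7=p depends on [6:p]
#8=r depends on [2:r]
#9=p depends on [7:p]
sources: [0:r, 3:t]
N(rest) = Σ N(rest − s) over sources s of rest; N(one piece) = 1:
  size 1 → [8]=1  [9]=1
  size 2 → [2,8]=1  [7,9]=1  [8,9]=2
  size 3 → [1,2,8]=1  [2,8,9]=3  [6,7,9]=1  [7,8,9]=3
  size 4 → [0,1,2,8]=1  [1,2,8,9]=4  [2,7,8,9]=6  [5,6,7,9]=1  [6,7,8,9]=4
  size 5 → [0,1,2,8,9]=5  [1,2,7,8,9]=10  [2,6,7,8,9]=10  [4,5,6,7,9]=1  [5,6,7,8,9]=5
  size 6 → [0,1,2,7,8,9]=15  [1,2,6,7,8,9]=20  [2,5,6,7,8,9]=15  [3,4,5,6,7,9]=1  [4,5,6,7,8,9]=6
  size 7 → [0,1,2,6,7,8,9]=35  [1,2,5,6,7,8,9]=35  [2,4,5,6,7,8,9]=21  [3,4,5,6,7,8,9]=7
  size 8 → [0,1,2,5,6,7,8,9]=70  [1,2,4,5,6,7,8,9]=56  [2,3,4,5,6,7,8,9]=28
  first=0(r) contributes 84
  first=3(t) contributes 126
|[w]| = 210

210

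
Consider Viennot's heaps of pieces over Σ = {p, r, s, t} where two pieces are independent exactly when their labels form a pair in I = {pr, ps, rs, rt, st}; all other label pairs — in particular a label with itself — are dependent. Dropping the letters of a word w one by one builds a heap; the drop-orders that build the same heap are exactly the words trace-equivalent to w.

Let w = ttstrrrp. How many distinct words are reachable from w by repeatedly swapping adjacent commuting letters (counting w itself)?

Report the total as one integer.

piece 0:t — minimal
piece 1:t rests on {0:t}
piece 2:s — minimal
piece 3:t rests on {1:t}
piece 4:r — minimal
piece 5:r rests on {4:r}
piece 6:r rests on {5:r}
piece 7:p rests on {3:t}
minimal pieces: {0:t, 2:s, 4:r}
ways to finish when only these pieces remain (= sum over removing one remaining piece with nothing left below it):
  1 left: {2}→1  {6}→1  {7}→1
  2 left: {2,6}→2  {2,7}→2  {3,7}→1  {5,6}→1  {6,7}→2
  3 left: {1,3,7}→1  {2,3,7}→3  {2,5,6}→3  {2,6,7}→6  {3,6,7}→3  {4,5,6}→1  {5,6,7}→3
  4 left: {0,1,3,7}→1  {1,2,3,7}→4  {1,3,6,7}→4  {2,3,6,7}→12  {2,4,5,6}→4  {2,5,6,7}→12  {3,5,6,7}→6  {4,5,6,7}→4
  5 left: {0,1,2,3,7}→5  {0,1,3,6,7}→5  {1,2,3,6,7}→20  {1,3,5,6,7}→10  {2,3,5,6,7}→30  {2,4,5,6,7}→20  {3,4,5,6,7}→10
  6 left: {0,1,2,3,6,7}→30  {0,1,3,5,6,7}→15  {1,2,3,5,6,7}→60  {1,3,4,5,6,7}→20  {2,3,4,5,6,7}→60
  placing 0:t first → 140 extensions
  placing 2:s first → 35 extensions
  placing 4:r first → 105 extensions
total linear extensions = 280

280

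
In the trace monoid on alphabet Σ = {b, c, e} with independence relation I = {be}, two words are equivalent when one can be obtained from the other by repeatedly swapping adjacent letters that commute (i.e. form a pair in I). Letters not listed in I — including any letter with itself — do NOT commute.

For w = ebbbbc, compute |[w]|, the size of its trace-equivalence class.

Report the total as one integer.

#0=e has no predecessor
#1=b has no predecessor
#2=b depends on [1:b]
#3=b depends on [2:b]
#4=b depends on [3:b]
#5=c depends on [0:e, 4:b]
sources: [0:e, 1:b]
N(rest) = Σ N(rest − s) over sources s of rest; N(one piece) = 1:
  size 1 → [5]=1
  size 2 → [0,5]=1  [4,5]=1
  size 3 → [0,4,5]=2  [3,4,5]=1
  size 4 → [0,3,4,5]=3  [2,3,4,5]=1
  first=0(e) contributes 1
  first=1(b) contributes 4
|[w]| = 5

5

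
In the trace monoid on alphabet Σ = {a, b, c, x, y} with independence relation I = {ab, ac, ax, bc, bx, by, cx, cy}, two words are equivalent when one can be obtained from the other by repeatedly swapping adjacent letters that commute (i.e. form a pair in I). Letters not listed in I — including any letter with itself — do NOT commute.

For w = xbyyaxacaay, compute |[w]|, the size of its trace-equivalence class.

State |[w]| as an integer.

550

0(x) covers ∅
1(b) covers ∅
2(y) covers 0:x
3(y) covers 2:y
4(a) covers 3:y
5(x) covers 3:y
6(a) covers 4:a
7(c) covers ∅
8(a) covers 6:a
9(a) covers 8:a
10(y) covers 5:x, 9:a
floor of heap: 0:x, 1:b, 7:c
completions by unplaced set U, small U first (add the entries for U minus each lowest piece of U):
  |U|=1: {1}:1  {7}:1  {10}:1
  |U|=2: {1,7}:2  {1,10}:2  {5,10}:1  {7,10}:2  {9,10}:1
  |U|=3: {1,5,10}:3  {1,7,10}:6  {1,9,10}:3  {5,7,10}:3  {5,9,10}:2  {7,9,10}:3  {8,9,10}:1
  |U|=4: {1,5,7,10}:12  {1,5,9,10}:8  {1,7,9,10}:12  {1,8,9,10}:4  {5,7,9,10}:8  {5,8,9,10}:3  {6,8,9,10}:1  {7,8,9,10}:4
  |U|=5: {1,5,7,9,10}:40  {1,5,8,9,10}:15  {1,6,8,9,10}:5  {1,7,8,9,10}:20  {4,6,8,9,10}:1  {5,6,8,9,10}:4  {5,7,8,9,10}:15  {6,7,8,9,10}:5
  |U|=6: {1,4,6,8,9,10}:6  {1,5,6,8,9,10}:24  {1,5,7,8,9,10}:90  {1,6,7,8,9,10}:30  {4,5,6,8,9,10}:5  {4,6,7,8,9,10}:6  {5,6,7,8,9,10}:24
  |U|=7: {1,4,5,6,8,9,10}:35  {1,4,6,7,8,9,10}:42  {1,5,6,7,8,9,10}:168  {3,4,5,6,8,9,10}:5  {4,5,6,7,8,9,10}:35
  |U|=8: {1,3,4,5,6,8,9,10}:40  {1,4,5,6,7,8,9,10}:280  {2,3,4,5,6,8,9,10}:5  {3,4,5,6,7,8,9,10}:40
  |U|=9: {0,2,3,4,5,6,8,9,10}:5  {1,2,3,4,5,6,8,9,10}:45  {1,3,4,5,6,7,8,9,10}:360  {2,3,4,5,6,7,8,9,10}:45
  start at 0(x): 450
  start at 1(b): 50
  start at 7(c): 50
sum over floor = 550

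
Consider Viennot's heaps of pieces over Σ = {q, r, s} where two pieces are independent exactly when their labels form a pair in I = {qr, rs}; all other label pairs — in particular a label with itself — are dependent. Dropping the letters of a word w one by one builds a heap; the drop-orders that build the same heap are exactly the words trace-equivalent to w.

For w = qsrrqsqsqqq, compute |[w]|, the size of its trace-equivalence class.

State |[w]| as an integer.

55

piece 0:q — minimal
piece 1:s rests on {0:q}
piece 2:r — minimal
piece 3:r rests on {2:r}
piece 4:q rests on {1:s}
piece 5:s rests on {4:q}
piece 6:q rests on {5:s}
piece 7:s rests on {6:q}
piece 8:q rests on {7:s}
piece 9:q rests on {8:q}
piece 10:q rests on {9:q}
minimal pieces: {0:q, 2:r}
ways to finish when only these pieces remain (= sum over removing one remaining piece with nothing left below it):
  1 left: {3}→1  {10}→1
  2 left: {2,3}→1  {3,10}→2  {9,10}→1
  3 left: {2,3,10}→3  {3,9,10}→3  {8,9,10}→1
  4 left: {2,3,9,10}→6  {3,8,9,10}→4  {7,8,9,10}→1
  5 left: {2,3,8,9,10}→10  {3,7,8,9,10}→5  {6,7,8,9,10}→1
  6 left: {2,3,7,8,9,10}→15  {3,6,7,8,9,10}→6  {5,6,7,8,9,10}→1
  7 left: {2,3,6,7,8,9,10}→21  {3,5,6,7,8,9,10}→7  {4,5,6,7,8,9,10}→1
  8 left: {1,4,5,6,7,8,9,10}→1  {2,3,5,6,7,8,9,10}→28  {3,4,5,6,7,8,9,10}→8
  9 left: {0,1,4,5,6,7,8,9,10}→1  {1,3,4,5,6,7,8,9,10}→9  {2,3,4,5,6,7,8,9,10}→36
  placing 0:q first → 45 extensions
  placing 2:r first → 10 extensions
total linear extensions = 55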